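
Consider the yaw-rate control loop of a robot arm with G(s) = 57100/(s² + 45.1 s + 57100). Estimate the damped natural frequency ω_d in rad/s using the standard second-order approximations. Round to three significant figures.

Matching coefficients with s² + 2ζω_n s + ω_n² gives ω_n² = 57100 ⇒ ω_n = 239 rad/s, and ζ = 45.1/(2ω_n) = 0.0944.
The damped frequency ω_d = ω_n√(1−ζ²) = 238 rad/s.

ω_d ≈ 238 rad/s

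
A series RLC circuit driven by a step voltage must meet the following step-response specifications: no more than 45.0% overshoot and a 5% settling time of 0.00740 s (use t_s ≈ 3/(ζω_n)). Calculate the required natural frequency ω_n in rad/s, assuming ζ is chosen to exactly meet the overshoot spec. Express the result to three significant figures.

Inverting the overshoot relation: ζ = |ln 0.450|/√(π² + ln²0.450) = 0.246.
Then ω_n = 3/(ζ t_s) = 3/(0.246 × 0.00740) = 1650 rad/s.

ω_n ≈ 1650 rad/s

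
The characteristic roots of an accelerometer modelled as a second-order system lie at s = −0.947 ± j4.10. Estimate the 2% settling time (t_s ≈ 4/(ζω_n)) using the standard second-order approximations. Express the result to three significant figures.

t_s ≈ 4.22 s

For poles at −σ ± jω_d, ζω_n = σ = 0.947, so t_s ≈ 4/σ = 4.22 s.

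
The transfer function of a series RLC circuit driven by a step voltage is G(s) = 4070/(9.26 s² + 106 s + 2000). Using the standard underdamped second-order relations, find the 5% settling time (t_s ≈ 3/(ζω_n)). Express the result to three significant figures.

Dividing through by 9.26: denominator becomes s² + 11.45 s + 216.0.
So ω_n = √216.0 = 14.7 rad/s and ζ = 11.45/(2·14.7) = 0.389.
t_s ≈ 3/(ζω_n) = 0.524 s.

t_s ≈ 0.524 s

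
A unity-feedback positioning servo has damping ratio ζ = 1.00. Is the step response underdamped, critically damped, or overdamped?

Since ζ = 1, the system is critically damped.

critically damped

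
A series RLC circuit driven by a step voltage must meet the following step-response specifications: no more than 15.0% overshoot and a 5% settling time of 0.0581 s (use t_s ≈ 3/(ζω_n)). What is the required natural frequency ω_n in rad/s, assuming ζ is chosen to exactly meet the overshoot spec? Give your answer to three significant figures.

ζ = −ln(OS)/√(π² + (ln OS)²). With OS = 0.150, ln OS = −1.897 and ζ = 1.897/3.670 = 0.517.
Then ω_n = 3/(ζ t_s) = 3/(0.517 × 0.0581) = 99.9 rad/s.

ω_n ≈ 99.9 rad/s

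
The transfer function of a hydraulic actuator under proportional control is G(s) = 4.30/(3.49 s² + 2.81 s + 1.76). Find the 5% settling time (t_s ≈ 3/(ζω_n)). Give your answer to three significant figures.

Dividing through by 3.49: denominator becomes s² + 0.8052 s + 0.5043.
So ω_n = √0.5043 = 0.710 rad/s and ζ = 0.8052/(2·0.710) = 0.567.
t_s ≈ 3/(ζω_n) = 7.45 s.

t_s ≈ 7.45 s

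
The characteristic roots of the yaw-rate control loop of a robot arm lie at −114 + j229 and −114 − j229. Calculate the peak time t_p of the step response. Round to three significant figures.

t_p = π/ω_d with ω_d = 229 (the imaginary part), so t_p = 0.0137 s.

t_p ≈ 0.0137 s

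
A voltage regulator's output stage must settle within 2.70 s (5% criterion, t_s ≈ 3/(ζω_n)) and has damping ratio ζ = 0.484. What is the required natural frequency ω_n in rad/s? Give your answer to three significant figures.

Rearranging t_s ≈ 3/(ζω_n) gives ω_n = 3/(ζ·t_s) = 3/(0.484 × 2.70) = 2.30 rad/s.

ω_n ≈ 2.30 rad/s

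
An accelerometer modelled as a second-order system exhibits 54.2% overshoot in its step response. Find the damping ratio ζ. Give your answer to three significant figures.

ζ ≈ 0.191

ζ = −ln(OS)/√(π² + (ln OS)²). With OS = 0.542, ln OS = −0.6125 and ζ = 0.6125/3.201 = 0.191.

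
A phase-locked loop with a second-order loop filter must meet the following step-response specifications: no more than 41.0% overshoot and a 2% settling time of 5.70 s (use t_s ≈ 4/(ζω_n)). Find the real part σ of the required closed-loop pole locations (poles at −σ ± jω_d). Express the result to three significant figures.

The settling-time spec alone fixes σ = ζω_n = 4/t_s = 4/5.70 = 0.702.
(Overshoot then fixes ζ = 0.273 and hence ω_d = σ·√(1−ζ²)/ζ = 2.47 rad/s.)

σ ≈ 0.702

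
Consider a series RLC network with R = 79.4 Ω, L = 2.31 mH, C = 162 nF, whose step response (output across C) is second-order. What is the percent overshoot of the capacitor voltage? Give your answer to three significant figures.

For a series RLC circuit (capacitor voltage as output), ω_n = 1/√(LC) = 1/√(2.31 mH · 162 nF) = 51700 rad/s.
ζ = (R/2)·√(C/L) = (79.4/2)·√(162 nF/2.31 mH) = 0.332.
%OS = 100 e^{−πζ/√(1−ζ²)} with ζ = 0.332 gives 33.0%.

%OS ≈ 33.0%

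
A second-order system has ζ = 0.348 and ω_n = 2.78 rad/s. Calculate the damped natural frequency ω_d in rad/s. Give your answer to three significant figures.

ω_d ≈ 2.61 rad/s

ω_d = ω_n√(1−ζ²) = 2.78·√0.879 = 2.61 rad/s.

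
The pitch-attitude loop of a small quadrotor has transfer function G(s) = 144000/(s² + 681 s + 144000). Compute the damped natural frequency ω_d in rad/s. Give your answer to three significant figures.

Matching coefficients with s² + 2ζω_n s + ω_n² gives ω_n² = 144000 ⇒ ω_n = 379 rad/s, and ζ = 681/(2ω_n) = 0.897.
ω_d = ω_n√(1−ζ²) = 168 rad/s.

ω_d ≈ 168 rad/s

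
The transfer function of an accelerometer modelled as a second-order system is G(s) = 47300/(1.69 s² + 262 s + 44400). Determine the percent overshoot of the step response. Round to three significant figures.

Dividing through by 1.69: denominator becomes s² + 155.0 s + 26270.
So ω_n = √26270 = 162 rad/s and ζ = 155.0/(2·162) = 0.478.
%OS = 100 e^{−πζ/√(1−ζ²)} with ζ = 0.478 gives 18.1%.

%OS ≈ 18.1%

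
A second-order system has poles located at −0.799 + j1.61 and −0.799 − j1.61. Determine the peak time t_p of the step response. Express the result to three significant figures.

t_p ≈ 1.95 s

t_p = π/ω_d with ω_d = 1.61 (the imaginary part), so t_p = 1.95 s.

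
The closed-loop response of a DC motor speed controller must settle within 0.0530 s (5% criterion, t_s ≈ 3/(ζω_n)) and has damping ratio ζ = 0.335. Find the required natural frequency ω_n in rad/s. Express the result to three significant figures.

Rearranging t_s ≈ 3/(ζω_n) gives ω_n = 3/(ζ·t_s) = 3/(0.335 × 0.0530) = 169 rad/s.

ω_n ≈ 169 rad/s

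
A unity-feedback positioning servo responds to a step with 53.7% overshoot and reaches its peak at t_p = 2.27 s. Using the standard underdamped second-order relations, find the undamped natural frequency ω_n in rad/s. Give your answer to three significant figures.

The overshoot fixes ζ = −ln(OS)/√(π²+ln²(OS)) = 0.194.
From t_p = π/ω_d, ω_d = π/2.27 = 1.38 rad/s, so ω_n = ω_d/√(1−ζ²) = 1.41 rad/s.

ω_n ≈ 1.41 rad/s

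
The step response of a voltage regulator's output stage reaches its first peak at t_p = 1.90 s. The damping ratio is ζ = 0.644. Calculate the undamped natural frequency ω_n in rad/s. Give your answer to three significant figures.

Peak time t_p = π/ω_d, so ω_d = π/t_p = π/1.90 = 1.65 rad/s.
ω_n = ω_d/√(1−ζ²) = 1.65/√0.585 = 2.16 rad/s.

ω_n ≈ 2.16 rad/s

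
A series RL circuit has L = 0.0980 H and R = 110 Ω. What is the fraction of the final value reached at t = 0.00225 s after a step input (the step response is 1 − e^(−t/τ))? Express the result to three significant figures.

y/y_∞ ≈ 0.920

τ = L/R = 0.0980/110 = 0.000891 s.
y(t)/y_∞ = 1 − e^(−t/τ) = 1 − e^(−0.00225/0.000891) = 1 − e^(−2.53) = 0.920.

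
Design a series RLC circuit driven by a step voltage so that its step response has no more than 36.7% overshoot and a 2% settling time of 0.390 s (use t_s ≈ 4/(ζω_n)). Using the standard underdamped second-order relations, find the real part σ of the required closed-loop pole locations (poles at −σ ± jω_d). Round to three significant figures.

σ ≈ 10.3

The settling-time spec alone fixes σ = ζω_n = 4/t_s = 4/0.390 = 10.3.
(Overshoot then fixes ζ = 0.304 and hence ω_d = σ·√(1−ζ²)/ζ = 32.1 rad/s.)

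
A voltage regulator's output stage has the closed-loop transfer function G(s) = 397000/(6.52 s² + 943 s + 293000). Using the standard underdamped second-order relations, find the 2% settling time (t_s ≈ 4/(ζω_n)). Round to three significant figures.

Dividing through by 6.52: denominator becomes s² + 144.6 s + 44940.
So ω_n = √44940 = 212 rad/s and ζ = 144.6/(2·212) = 0.341.
t_s ≈ 4/(ζω_n) = 0.0553 s.

t_s ≈ 0.0553 s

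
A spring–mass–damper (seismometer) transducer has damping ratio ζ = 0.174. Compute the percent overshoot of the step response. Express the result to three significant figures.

%OS ≈ 57.4%

For an underdamped second-order system, %OS = 100·exp(−πζ/√(1−ζ²)).
πζ/√(1−ζ²) = π·0.174/√(1−0.0303) = 0.5551, so %OS = 100·e^(−0.5551) = 57.4%.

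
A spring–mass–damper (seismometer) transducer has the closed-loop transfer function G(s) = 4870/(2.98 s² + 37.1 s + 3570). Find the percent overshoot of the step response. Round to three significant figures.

Dividing through by 2.98: denominator becomes s² + 12.45 s + 1198.
So ω_n = √1198 = 34.6 rad/s and ζ = 12.45/(2·34.6) = 0.180.
%OS = 100 e^{−πζ/√(1−ζ²)} with ζ = 0.180 gives 56.3%.

%OS ≈ 56.3%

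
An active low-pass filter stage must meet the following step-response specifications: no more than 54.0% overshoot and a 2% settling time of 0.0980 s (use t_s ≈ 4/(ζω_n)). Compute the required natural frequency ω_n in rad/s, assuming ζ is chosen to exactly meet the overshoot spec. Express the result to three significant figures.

ω_n ≈ 212 rad/s

Inverting the overshoot relation: ζ = |ln 0.540|/√(π² + ln²0.540) = 0.192.
Then ω_n = 4/(ζ t_s) = 4/(0.192 × 0.0980) = 212 rad/s.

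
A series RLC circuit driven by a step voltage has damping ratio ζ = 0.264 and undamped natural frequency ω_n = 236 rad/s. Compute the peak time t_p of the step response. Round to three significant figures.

t_p ≈ 0.0138 s

The damped frequency is ω_d = ω_n√(1−ζ²) = 236·√(1−0.0697) = 228 rad/s.
Peak time t_p = π/ω_d = π/228 = 0.0138 s.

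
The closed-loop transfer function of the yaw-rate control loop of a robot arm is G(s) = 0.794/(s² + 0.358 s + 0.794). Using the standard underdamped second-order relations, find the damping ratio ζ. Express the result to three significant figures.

ζ ≈ 0.201

Comparing the denominator to s² + 2ζω_n s + ω_n²: ω_n = √0.794 = 0.891 rad/s, and 2ζω_n = 0.358 so ζ = 0.358/(2·0.891) = 0.201.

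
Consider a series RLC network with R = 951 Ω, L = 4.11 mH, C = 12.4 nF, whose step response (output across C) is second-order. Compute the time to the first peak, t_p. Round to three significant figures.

t_p ≈ 0.0000398 s

For a series RLC circuit (capacitor voltage as output), ω_n = 1/√(LC) = 1/√(4.11 mH · 12.4 nF) = 140000 rad/s.
ζ = (R/2)·√(C/L) = (951/2)·√(12.4 nF/4.11 mH) = 0.826.
ω_d = 140000·√(1 − 0.826²) = 79000 rad/s. t_p = π/ω_d = 0.0000398 s.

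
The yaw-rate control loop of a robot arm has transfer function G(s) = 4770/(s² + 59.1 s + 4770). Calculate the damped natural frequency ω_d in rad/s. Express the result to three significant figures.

ω_d ≈ 62.4 rad/s

Comparing the denominator to s² + 2ζω_n s + ω_n²: ω_n = √4770 = 69.1 rad/s, and 2ζω_n = 59.1 so ζ = 59.1/(2·69.1) = 0.428.
The damped frequency ω_d = ω_n√(1−ζ²) = 62.4 rad/s.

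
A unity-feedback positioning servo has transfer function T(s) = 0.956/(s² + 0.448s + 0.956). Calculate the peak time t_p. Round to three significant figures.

Comparing the denominator to s² + 2ζω_n s + ω_n²: ω_n = √0.956 = 0.978 rad/s, and 2ζω_n = 0.448 so ζ = 0.448/(2·0.978) = 0.229.
ω_d = 0.978·√(1 − 0.229²) = 0.952 rad/s. Then t_p = π/ω_d = 3.30 s.

t_p ≈ 3.30 s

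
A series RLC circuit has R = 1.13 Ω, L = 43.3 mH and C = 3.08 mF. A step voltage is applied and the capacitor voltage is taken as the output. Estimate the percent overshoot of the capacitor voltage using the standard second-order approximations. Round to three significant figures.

%OS ≈ 61.9%

For a series RLC circuit (capacitor voltage as output), ω_n = 1/√(LC) = 1/√(43.3 mH · 3.08 mF) = 86.6 rad/s.
ζ = (R/2)·√(C/L) = (1.13/2)·√(3.08 mF/43.3 mH) = 0.151.
%OS = 100·exp(−πζ/√(1−ζ²)) = 61.9%.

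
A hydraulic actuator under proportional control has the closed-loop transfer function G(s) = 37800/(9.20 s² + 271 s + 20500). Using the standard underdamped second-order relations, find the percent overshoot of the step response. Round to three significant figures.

Dividing through by 9.20: denominator becomes s² + 29.46 s + 2228.
So ω_n = √2228 = 47.2 rad/s and ζ = 29.46/(2·47.2) = 0.312.
Overshoot: exp(−π·0.312/√(1−0.312²)) = 0.356, i.e. 35.6%.

%OS ≈ 35.6%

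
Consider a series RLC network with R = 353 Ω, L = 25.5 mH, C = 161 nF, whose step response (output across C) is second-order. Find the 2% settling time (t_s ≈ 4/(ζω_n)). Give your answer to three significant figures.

For a series RLC circuit (capacitor voltage as output), ω_n = 1/√(LC) = 1/√(25.5 mH · 161 nF) = 15600 rad/s.
ζ = (R/2)·√(C/L) = (353/2)·√(161 nF/25.5 mH) = 0.443.
t_s ≈ 4/(ζω_n) = 0.000578 s.

t_s ≈ 0.000578 s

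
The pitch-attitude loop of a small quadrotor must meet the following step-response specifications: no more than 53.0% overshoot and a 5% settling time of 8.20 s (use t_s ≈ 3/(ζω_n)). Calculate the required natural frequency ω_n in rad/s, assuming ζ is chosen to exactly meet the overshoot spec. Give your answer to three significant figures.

ω_n ≈ 1.85 rad/s

From %OS = 100·exp(−πζ/√(1−ζ²)), invert to get ζ = −ln(OS)/√(π² + ln²(OS)) with OS = 0.530.
−ln 0.530 = 0.6349, so ζ = 0.6349/√(π² + 0.4031) = 0.198.
From t_s ≈ 3/(ζω_n): ω_n = 3/(ζ·t_s) = 3/(0.198·8.20) = 1.85 rad/s.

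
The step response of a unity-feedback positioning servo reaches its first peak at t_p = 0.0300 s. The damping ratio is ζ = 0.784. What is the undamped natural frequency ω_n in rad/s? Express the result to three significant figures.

Peak time t_p = π/ω_d, so ω_d = π/t_p = π/0.0300 = 105 rad/s.
ω_n = ω_d/√(1−ζ²) = 105/√0.385 = 169 rad/s.

ω_n ≈ 169 rad/s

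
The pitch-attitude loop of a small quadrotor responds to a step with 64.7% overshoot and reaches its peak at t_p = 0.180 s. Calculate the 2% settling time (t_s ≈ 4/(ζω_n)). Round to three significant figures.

ζ from %OS: ζ = |ln 0.647|/√(π²+ln²0.647) = 0.137.
From t_p = π/ω_d, ω_d = π/0.180 = 17.5 rad/s, so ω_n = ω_d/√(1−ζ²) = 17.6 rad/s.
t_s ≈ 4/(ζω_n) = 4/(0.137·17.6) = 1.65 s.

t_s ≈ 1.65 s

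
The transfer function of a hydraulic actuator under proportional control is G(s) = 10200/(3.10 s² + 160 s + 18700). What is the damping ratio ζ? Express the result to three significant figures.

ζ ≈ 0.332

Dividing through by 3.10: denominator becomes s² + 51.61 s + 6032.
So ω_n = √6032 = 77.7 rad/s and ζ = 51.61/(2·77.7) = 0.332.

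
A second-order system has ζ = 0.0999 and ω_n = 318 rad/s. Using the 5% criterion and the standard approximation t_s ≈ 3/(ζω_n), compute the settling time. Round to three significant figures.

t_s ≈ 3/(ζω_n) = 3/(0.0999 × 318) = 0.0944 s.

t_s ≈ 0.0944 s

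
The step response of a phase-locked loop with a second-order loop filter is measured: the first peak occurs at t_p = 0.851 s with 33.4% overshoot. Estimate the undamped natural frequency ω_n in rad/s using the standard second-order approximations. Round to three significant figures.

ζ from %OS: ζ = |ln 0.334|/√(π²+ln²0.334) = 0.330.
t_p = π/ω_d ⇒ ω_d = 3.69 rad/s; then ω_n = ω_d/√(1−ζ²) = 3.91 rad/s.

ω_n ≈ 3.91 rad/s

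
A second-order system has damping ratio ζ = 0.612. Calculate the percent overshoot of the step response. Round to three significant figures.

For an underdamped second-order system, %OS = 100·exp(−πζ/√(1−ζ²)).
πζ/√(1−ζ²) = π·0.612/√(1−0.375) = 2.431, so %OS = 100·e^(−2.431) = 8.79%.

%OS ≈ 8.79%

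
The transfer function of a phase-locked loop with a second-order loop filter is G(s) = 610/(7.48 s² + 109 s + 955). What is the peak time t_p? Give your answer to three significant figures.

t_p ≈ 0.364 s

Dividing through by 7.48: denominator becomes s² + 14.57 s + 127.7.
So ω_n = √127.7 = 11.3 rad/s and ζ = 14.57/(2·11.3) = 0.645.
The damped frequency ω_d = ω_n√(1−ζ²) = 8.64 rad/s. t_p = π/ω_d = 0.364 s.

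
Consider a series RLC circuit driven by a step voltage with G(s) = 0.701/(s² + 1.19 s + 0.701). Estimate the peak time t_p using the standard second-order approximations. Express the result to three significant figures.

ω_n = √0.701 = 0.837 rad/s; ζ = 1.19/(2·0.837) = 0.711.
ω_d = 0.837·√(1 − 0.711²) = 0.589 rad/s. Then t_p = π/ω_d = 5.33 s.

t_p ≈ 5.33 s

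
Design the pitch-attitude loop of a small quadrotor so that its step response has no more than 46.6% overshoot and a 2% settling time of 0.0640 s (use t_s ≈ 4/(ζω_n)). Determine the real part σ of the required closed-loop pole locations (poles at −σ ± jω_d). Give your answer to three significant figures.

σ ≈ 62.5

The settling-time spec alone fixes σ = ζω_n = 4/t_s = 4/0.0640 = 62.5.
(Overshoot then fixes ζ = 0.236 and hence ω_d = σ·√(1−ζ²)/ζ = 257 rad/s.)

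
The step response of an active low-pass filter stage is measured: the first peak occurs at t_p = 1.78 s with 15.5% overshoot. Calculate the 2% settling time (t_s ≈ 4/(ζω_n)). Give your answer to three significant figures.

The overshoot fixes ζ = −ln(OS)/√(π²+ln²(OS)) = 0.510.
From t_p = π/ω_d, ω_d = π/1.78 = 1.76 rad/s, so ω_n = ω_d/√(1−ζ²) = 2.05 rad/s.
t_s ≈ 4/(ζω_n) = 4/(0.510·2.05) = 3.82 s.

t_s ≈ 3.82 s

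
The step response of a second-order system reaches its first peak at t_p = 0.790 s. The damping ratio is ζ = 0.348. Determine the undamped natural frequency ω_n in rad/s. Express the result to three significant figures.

ω_n ≈ 4.24 rad/s

Peak time t_p = π/ω_d, so ω_d = π/t_p = π/0.790 = 3.98 rad/s.
ω_n = ω_d/√(1−ζ²) = 3.98/√0.879 = 4.24 rad/s.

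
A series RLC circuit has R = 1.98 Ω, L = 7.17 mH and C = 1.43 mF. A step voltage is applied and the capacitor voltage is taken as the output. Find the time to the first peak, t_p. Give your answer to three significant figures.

t_p ≈ 0.0112 s

For a series RLC circuit (capacitor voltage as output), ω_n = 1/√(LC) = 1/√(7.17 mH · 1.43 mF) = 312 rad/s.
ζ = (R/2)·√(C/L) = (1.98/2)·√(1.43 mF/7.17 mH) = 0.442.
ω_d = ω_n√(1−ζ²) = 280 rad/s. t_p = π/ω_d = 0.0112 s.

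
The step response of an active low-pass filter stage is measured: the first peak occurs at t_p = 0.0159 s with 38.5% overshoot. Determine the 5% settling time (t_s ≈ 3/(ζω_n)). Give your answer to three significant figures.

The overshoot fixes ζ = −ln(OS)/√(π²+ln²(OS)) = 0.291.
From t_p = π/ω_d, ω_d = π/0.0159 = 198 rad/s, so ω_n = ω_d/√(1−ζ²) = 207 rad/s.
t_s ≈ 3/(ζω_n) = 3/(0.291·207) = 0.0500 s.

t_s ≈ 0.0500 s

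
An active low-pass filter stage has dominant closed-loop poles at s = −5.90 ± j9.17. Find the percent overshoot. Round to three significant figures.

With σ = 5.90, ω_d = 9.17: ω_n = √(σ²+ω_d²) = 10.9 rad/s, ζ = σ/ω_n = 0.541.
%OS = 100·exp(−πζ/√(1−ζ²)) = 13.2%.

%OS ≈ 13.2%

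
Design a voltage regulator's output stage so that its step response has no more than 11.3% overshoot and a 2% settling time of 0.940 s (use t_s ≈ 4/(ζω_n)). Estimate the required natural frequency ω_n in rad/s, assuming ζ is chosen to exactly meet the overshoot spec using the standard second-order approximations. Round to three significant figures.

Inverting the overshoot relation: ζ = |ln 0.113|/√(π² + ln²0.113) = 0.570.
Then ω_n = 4/(ζ t_s) = 4/(0.570 × 0.940) = 7.46 rad/s.

ω_n ≈ 7.46 rad/s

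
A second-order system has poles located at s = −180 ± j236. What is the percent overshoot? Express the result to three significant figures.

With σ = 180, ω_d = 236: ω_n = √(σ²+ω_d²) = 297 rad/s, ζ = σ/ω_n = 0.606.
%OS = 100 e^{−πζ/√(1−ζ²)} with ζ = 0.606 gives 9.11%.

%OS ≈ 9.11%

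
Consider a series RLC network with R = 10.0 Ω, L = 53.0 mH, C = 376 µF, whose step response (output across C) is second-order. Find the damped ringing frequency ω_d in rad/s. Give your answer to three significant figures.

ω_d ≈ 203 rad/s

For a series RLC circuit (capacitor voltage as output), ω_n = 1/√(LC) = 1/√(53.0 mH · 376 µF) = 224 rad/s.
ζ = (R/2)·√(C/L) = (10.0/2)·√(376 µF/53.0 mH) = 0.421.
ω_d = ω_n√(1−ζ²) = 203 rad/s.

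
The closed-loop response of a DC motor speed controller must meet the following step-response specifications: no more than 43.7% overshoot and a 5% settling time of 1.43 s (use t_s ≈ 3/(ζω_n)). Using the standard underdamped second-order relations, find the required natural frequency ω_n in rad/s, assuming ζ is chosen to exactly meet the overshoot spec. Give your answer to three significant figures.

ω_n ≈ 8.23 rad/s

From %OS = 100·exp(−πζ/√(1−ζ²)), invert to get ζ = −ln(OS)/√(π² + ln²(OS)) with OS = 0.437.
−ln 0.437 = 0.8278, so ζ = 0.8278/√(π² + 0.6853) = 0.255.
Then ω_n = 3/(ζ t_s) = 3/(0.255 × 1.43) = 8.23 rad/s.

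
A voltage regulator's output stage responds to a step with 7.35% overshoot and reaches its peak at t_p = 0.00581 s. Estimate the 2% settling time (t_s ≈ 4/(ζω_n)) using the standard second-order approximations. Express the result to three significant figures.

From the overshoot, ζ = −ln(OS)/√(π²+ln²(OS)) = 0.639.
From t_p = π/ω_d, ω_d = π/0.00581 = 541 rad/s, so ω_n = ω_d/√(1−ζ²) = 703 rad/s.
t_s ≈ 4/(ζω_n) = 4/(0.639·703) = 0.00890 s.

t_s ≈ 0.00890 s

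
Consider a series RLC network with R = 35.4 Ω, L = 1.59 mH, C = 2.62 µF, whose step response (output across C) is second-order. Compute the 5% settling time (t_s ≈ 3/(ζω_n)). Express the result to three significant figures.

For a series RLC circuit (capacitor voltage as output), ω_n = 1/√(LC) = 1/√(1.59 mH · 2.62 µF) = 15500 rad/s.
ζ = (R/2)·√(C/L) = (35.4/2)·√(2.62 µF/1.59 mH) = 0.718.
t_s ≈ 3/(ζω_n) = 0.000269 s.

t_s ≈ 0.000269 s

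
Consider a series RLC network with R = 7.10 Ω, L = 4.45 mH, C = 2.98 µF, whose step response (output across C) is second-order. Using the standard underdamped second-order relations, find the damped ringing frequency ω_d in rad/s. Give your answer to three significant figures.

ω_d ≈ 8650 rad/s

For a series RLC circuit (capacitor voltage as output), ω_n = 1/√(LC) = 1/√(4.45 mH · 2.98 µF) = 8680 rad/s.
ζ = (R/2)·√(C/L) = (7.10/2)·√(2.98 µF/4.45 mH) = 0.0919.
ω_d = ω_n√(1−ζ²) = 8650 rad/s.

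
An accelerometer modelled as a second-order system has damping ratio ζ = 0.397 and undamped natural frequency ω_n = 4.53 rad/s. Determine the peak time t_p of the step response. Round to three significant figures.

The damped frequency is ω_d = ω_n√(1−ζ²) = 4.53·√(1−0.158) = 4.16 rad/s.
Peak time t_p = π/ω_d = π/4.16 = 0.756 s.

t_p ≈ 0.756 s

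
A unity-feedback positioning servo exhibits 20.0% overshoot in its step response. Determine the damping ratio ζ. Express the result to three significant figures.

ζ ≈ 0.456

ζ = −ln(OS)/√(π² + (ln OS)²). With OS = 0.200, ln OS = −1.609 and ζ = 1.609/3.530 = 0.456.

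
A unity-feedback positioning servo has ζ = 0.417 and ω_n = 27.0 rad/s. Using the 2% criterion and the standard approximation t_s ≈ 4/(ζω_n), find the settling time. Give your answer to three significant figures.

t_s ≈ 0.355 s

t_s ≈ 4/(ζω_n) = 4/(0.417 × 27.0) = 0.355 s.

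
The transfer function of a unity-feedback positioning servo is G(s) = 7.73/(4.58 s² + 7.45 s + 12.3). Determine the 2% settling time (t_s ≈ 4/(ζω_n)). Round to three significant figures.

t_s ≈ 4.92 s

Dividing through by 4.58: denominator becomes s² + 1.627 s + 2.686.
So ω_n = √2.686 = 1.64 rad/s and ζ = 1.627/(2·1.64) = 0.496.
t_s ≈ 4/(ζω_n) = 4.92 s.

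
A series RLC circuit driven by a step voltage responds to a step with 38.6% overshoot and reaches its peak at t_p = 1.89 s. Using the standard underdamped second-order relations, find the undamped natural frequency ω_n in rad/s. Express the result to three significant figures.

ω_n ≈ 1.74 rad/s

The overshoot fixes ζ = −ln(OS)/√(π²+ln²(OS)) = 0.290.
t_p = π/ω_d ⇒ ω_d = 1.66 rad/s; then ω_n = ω_d/√(1−ζ²) = 1.74 rad/s.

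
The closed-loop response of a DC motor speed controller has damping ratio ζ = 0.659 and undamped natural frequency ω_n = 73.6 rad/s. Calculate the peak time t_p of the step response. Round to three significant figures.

The damped frequency is ω_d = ω_n√(1−ζ²) = 73.6·√(1−0.434) = 55.4 rad/s.
Peak time t_p = π/ω_d = π/55.4 = 0.0568 s.

t_p ≈ 0.0568 s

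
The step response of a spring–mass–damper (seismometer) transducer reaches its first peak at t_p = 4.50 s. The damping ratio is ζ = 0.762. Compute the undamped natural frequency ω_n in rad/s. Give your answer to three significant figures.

ω_n ≈ 1.08 rad/s

Peak time t_p = π/ω_d, so ω_d = π/t_p = π/4.50 = 0.698 rad/s.
ω_n = ω_d/√(1−ζ²) = 0.698/√0.419 = 1.08 rad/s.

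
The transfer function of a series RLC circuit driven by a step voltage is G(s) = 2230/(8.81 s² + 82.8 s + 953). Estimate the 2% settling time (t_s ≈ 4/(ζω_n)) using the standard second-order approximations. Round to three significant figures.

Dividing through by 8.81: denominator becomes s² + 9.398 s + 108.2.
So ω_n = √108.2 = 10.4 rad/s and ζ = 9.398/(2·10.4) = 0.452.
t_s ≈ 4/(ζω_n) = 0.851 s.

t_s ≈ 0.851 s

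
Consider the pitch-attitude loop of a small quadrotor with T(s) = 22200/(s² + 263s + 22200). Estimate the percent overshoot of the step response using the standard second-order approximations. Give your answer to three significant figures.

%OS ≈ 0.275%

Comparing the denominator to s² + 2ζω_n s + ω_n²: ω_n = √22200 = 149 rad/s, and 2ζω_n = 263 so ζ = 263/(2·149) = 0.883.
%OS = 100·exp(−πζ/√(1−ζ²)) = 0.275%.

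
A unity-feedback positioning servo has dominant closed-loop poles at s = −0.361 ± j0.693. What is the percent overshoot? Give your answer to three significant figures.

|pole| = ω_n = √(0.361² + 0.693²) = 0.781 rad/s; ζ = cos θ = σ/ω_n = 0.462.
%OS = 100 e^{−πζ/√(1−ζ²)} with ζ = 0.462 gives 19.5%.

%OS ≈ 19.5%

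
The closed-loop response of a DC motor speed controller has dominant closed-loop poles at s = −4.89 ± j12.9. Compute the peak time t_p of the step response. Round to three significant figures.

t_p ≈ 0.244 s

t_p = π/ω_d with ω_d = 12.9 (the imaginary part), so t_p = 0.244 s.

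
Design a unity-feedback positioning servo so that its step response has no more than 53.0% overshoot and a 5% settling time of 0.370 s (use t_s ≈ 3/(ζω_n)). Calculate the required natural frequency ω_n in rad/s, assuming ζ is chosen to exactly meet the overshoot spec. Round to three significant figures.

ω_n ≈ 40.9 rad/s

ζ = −ln(OS)/√(π² + (ln OS)²). With OS = 0.530, ln OS = −0.6349 and ζ = 0.6349/3.205 = 0.198.
From t_s ≈ 3/(ζω_n): ω_n = 3/(ζ·t_s) = 3/(0.198·0.370) = 40.9 rad/s.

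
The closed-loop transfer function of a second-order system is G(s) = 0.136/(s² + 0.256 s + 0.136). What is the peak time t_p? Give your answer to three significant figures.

ω_n = √0.136 = 0.369 rad/s; ζ = 0.256/(2·0.369) = 0.347.
ω_d = ω_n√(1−ζ²) = 0.346 rad/s. Then t_p = π/ω_d = 9.08 s.

t_p ≈ 9.08 s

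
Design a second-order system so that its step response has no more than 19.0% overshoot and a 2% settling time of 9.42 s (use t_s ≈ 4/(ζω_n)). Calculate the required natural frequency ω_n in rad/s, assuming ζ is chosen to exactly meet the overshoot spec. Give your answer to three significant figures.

ω_n ≈ 0.909 rad/s

ζ = −ln(OS)/√(π² + (ln OS)²). With OS = 0.190, ln OS = −1.661 and ζ = 1.661/3.554 = 0.467.
Then ω_n = 4/(ζ t_s) = 4/(0.467 × 9.42) = 0.909 rad/s.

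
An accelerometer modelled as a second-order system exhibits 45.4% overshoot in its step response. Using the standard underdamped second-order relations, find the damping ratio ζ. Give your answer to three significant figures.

Inverting the overshoot relation: ζ = |ln 0.454|/√(π² + ln²0.454) = 0.244.

ζ ≈ 0.244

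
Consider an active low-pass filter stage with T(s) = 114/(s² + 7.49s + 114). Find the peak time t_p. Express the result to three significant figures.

t_p ≈ 0.314 s

Matching coefficients with s² + 2ζω_n s + ω_n² gives ω_n² = 114 ⇒ ω_n = 10.7 rad/s, and ζ = 7.49/(2ω_n) = 0.351.
The damped frequency ω_d = ω_n√(1−ζ²) = 10.0 rad/s. Then t_p = π/ω_d = 0.314 s.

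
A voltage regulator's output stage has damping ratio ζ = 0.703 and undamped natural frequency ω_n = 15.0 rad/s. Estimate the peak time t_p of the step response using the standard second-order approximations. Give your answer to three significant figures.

The damped frequency is ω_d = ω_n√(1−ζ²) = 15.0·√(1−0.494) = 10.7 rad/s.
Peak time t_p = π/ω_d = π/10.7 = 0.294 s.

t_p ≈ 0.294 s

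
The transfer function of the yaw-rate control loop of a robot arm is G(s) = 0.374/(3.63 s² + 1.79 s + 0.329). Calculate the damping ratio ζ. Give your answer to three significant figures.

Dividing through by 3.63: denominator becomes s² + 0.4931 s + 0.09063.
So ω_n = √0.09063 = 0.301 rad/s and ζ = 0.4931/(2·0.301) = 0.819.

ζ ≈ 0.819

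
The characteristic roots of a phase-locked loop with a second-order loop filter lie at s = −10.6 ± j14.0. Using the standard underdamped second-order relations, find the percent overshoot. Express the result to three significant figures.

%OS ≈ 9.27%

The poles are at −σ ± jω_d with σ = 10.6 and ω_d = 14.0, so ω_n = √(σ²+ω_d²) = 17.6 rad/s and ζ = σ/ω_n = 0.604.
%OS = 100 e^{−πζ/√(1−ζ²)} with ζ = 0.604 gives 9.27%.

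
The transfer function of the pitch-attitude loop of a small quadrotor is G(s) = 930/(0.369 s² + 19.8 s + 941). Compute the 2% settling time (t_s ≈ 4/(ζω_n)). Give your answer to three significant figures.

Dividing through by 0.369: denominator becomes s² + 53.66 s + 2550.
So ω_n = √2550 = 50.5 rad/s and ζ = 53.66/(2·50.5) = 0.531.
t_s ≈ 4/(ζω_n) = 0.149 s.

t_s ≈ 0.149 s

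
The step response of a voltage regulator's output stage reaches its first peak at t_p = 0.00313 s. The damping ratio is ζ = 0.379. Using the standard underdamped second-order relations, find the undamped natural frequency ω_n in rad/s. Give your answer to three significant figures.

Peak time t_p = π/ω_d, so ω_d = π/t_p = π/0.00313 = 1000 rad/s.
ω_n = ω_d/√(1−ζ²) = 1000/√0.856 = 1080 rad/s.

ω_n ≈ 1080 rad/s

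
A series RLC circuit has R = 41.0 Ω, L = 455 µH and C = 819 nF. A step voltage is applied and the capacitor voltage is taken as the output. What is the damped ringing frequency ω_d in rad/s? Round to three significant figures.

For a series RLC circuit (capacitor voltage as output), ω_n = 1/√(LC) = 1/√(455 µH · 819 nF) = 51800 rad/s.
ζ = (R/2)·√(C/L) = (41.0/2)·√(819 nF/455 µH) = 0.870.
ω_d = 51800·√(1 − 0.870²) = 25600 rad/s.

ω_d ≈ 25600 rad/s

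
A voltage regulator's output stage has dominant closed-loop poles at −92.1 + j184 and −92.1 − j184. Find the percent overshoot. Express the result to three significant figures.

%OS ≈ 20.8%

|pole| = ω_n = √(92.1² + 184²) = 206 rad/s; ζ = cos θ = σ/ω_n = 0.448.
%OS = 100·exp(−πζ/√(1−ζ²)) = 20.8%.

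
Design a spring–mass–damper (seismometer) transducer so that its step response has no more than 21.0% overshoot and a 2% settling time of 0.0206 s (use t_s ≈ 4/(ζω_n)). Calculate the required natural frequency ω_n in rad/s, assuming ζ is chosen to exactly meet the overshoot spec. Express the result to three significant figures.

ω_n ≈ 436 rad/s

From %OS = 100·exp(−πζ/√(1−ζ²)), invert to get ζ = −ln(OS)/√(π² + ln²(OS)) with OS = 0.210.
−ln 0.210 = 1.561, so ζ = 1.561/√(π² + 2.436) = 0.445.
Then ω_n = 4/(ζ t_s) = 4/(0.445 × 0.0206) = 436 rad/s.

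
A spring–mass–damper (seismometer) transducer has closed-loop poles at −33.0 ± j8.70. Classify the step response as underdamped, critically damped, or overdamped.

Since the poles form a complex-conjugate pair with nonzero imaginary part, the response is underdamped.

underdamped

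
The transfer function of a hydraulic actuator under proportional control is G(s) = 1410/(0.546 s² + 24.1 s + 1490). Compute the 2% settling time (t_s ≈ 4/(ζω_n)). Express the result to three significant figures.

Dividing through by 0.546: denominator becomes s² + 44.14 s + 2729.
So ω_n = √2729 = 52.2 rad/s and ζ = 44.14/(2·52.2) = 0.422.
t_s ≈ 4/(ζω_n) = 0.181 s.

t_s ≈ 0.181 s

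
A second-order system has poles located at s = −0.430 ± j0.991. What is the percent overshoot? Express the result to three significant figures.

With σ = 0.430, ω_d = 0.991: ω_n = √(σ²+ω_d²) = 1.08 rad/s, ζ = σ/ω_n = 0.398.
Overshoot: exp(−π·0.398/√(1−0.398²)) = 0.256, i.e. 25.6%.

%OS ≈ 25.6%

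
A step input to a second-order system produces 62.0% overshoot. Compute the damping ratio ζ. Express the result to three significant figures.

ζ ≈ 0.150

Inverting the overshoot relation: ζ = |ln 0.620|/√(π² + ln²0.620) = 0.150.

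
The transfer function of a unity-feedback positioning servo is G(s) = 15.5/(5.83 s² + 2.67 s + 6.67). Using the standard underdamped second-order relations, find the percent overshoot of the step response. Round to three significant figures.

%OS ≈ 50.2%

Dividing through by 5.83: denominator becomes s² + 0.4580 s + 1.144.
So ω_n = √1.144 = 1.07 rad/s and ζ = 0.4580/(2·1.07) = 0.214.
%OS = 100·exp(−πζ/√(1−ζ²)) = 50.2%.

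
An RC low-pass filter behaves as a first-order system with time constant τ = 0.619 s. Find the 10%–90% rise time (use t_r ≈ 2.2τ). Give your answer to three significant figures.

t_r ≈ 2.2τ = 1.36 s.

t_r ≈ 1.36 s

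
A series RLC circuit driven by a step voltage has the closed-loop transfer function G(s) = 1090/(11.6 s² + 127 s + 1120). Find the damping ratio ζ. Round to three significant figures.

ζ ≈ 0.557

Dividing through by 11.6: denominator becomes s² + 10.95 s + 96.55.
So ω_n = √96.55 = 9.83 rad/s and ζ = 10.95/(2·9.83) = 0.557.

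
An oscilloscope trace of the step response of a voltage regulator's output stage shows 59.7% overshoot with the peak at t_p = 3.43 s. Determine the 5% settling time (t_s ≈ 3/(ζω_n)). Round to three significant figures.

t_s ≈ 19.9 s

ζ from %OS: ζ = |ln 0.597|/√(π²+ln²0.597) = 0.162.
From t_p = π/ω_d, ω_d = π/3.43 = 0.916 rad/s, so ω_n = ω_d/√(1−ζ²) = 0.928 rad/s.
t_s ≈ 3/(ζω_n) = 3/(0.162·0.928) = 19.9 s.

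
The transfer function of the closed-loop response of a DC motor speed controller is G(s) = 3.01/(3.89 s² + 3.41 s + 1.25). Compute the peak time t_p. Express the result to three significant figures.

Dividing through by 3.89: denominator becomes s² + 0.8766 s + 0.3213.
So ω_n = √0.3213 = 0.567 rad/s and ζ = 0.8766/(2·0.567) = 0.773.
The damped frequency ω_d = ω_n√(1−ζ²) = 0.359 rad/s. t_p = π/ω_d = 8.74 s.

t_p ≈ 8.74 s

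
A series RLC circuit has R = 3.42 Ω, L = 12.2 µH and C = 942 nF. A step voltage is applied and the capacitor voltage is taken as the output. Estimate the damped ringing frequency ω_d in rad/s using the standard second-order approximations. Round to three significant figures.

ω_d ≈ 260000 rad/s

For a series RLC circuit (capacitor voltage as output), ω_n = 1/√(LC) = 1/√(12.2 µH · 942 nF) = 295000 rad/s.
ζ = (R/2)·√(C/L) = (3.42/2)·√(942 nF/12.2 µH) = 0.475.
The damped frequency ω_d = ω_n√(1−ζ²) = 260000 rad/s.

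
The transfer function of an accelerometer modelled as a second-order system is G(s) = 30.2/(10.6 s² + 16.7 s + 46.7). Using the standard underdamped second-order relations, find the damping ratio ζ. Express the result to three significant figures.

ζ ≈ 0.375

Dividing through by 10.6: denominator becomes s² + 1.575 s + 4.406.
So ω_n = √4.406 = 2.10 rad/s and ζ = 1.575/(2·2.10) = 0.375.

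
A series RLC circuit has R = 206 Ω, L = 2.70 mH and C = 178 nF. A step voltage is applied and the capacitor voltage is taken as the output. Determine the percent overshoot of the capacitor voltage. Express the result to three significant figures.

For a series RLC circuit (capacitor voltage as output), ω_n = 1/√(LC) = 1/√(2.70 mH · 178 nF) = 45600 rad/s.
ζ = (R/2)·√(C/L) = (206/2)·√(178 nF/2.70 mH) = 0.836.
%OS = 100·exp(−πζ/√(1−ζ²)) = 0.829%.

%OS ≈ 0.829%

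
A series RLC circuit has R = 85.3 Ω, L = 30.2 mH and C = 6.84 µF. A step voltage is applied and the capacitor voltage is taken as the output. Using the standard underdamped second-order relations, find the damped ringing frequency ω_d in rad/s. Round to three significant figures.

ω_d ≈ 1690 rad/s

For a series RLC circuit (capacitor voltage as output), ω_n = 1/√(LC) = 1/√(30.2 mH · 6.84 µF) = 2200 rad/s.
ζ = (R/2)·√(C/L) = (85.3/2)·√(6.84 µF/30.2 mH) = 0.642.
ω_d = ω_n√(1−ζ²) = 1690 rad/s.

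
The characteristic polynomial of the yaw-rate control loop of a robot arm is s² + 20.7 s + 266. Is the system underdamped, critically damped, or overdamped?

a² − 4b = 20.7² − 4·266 < 0 (complex roots); the system is underdamped.

underdamped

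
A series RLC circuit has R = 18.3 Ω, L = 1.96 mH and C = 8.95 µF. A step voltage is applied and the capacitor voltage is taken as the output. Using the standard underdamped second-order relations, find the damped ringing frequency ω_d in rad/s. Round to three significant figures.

For a series RLC circuit (capacitor voltage as output), ω_n = 1/√(LC) = 1/√(1.96 mH · 8.95 µF) = 7550 rad/s.
ζ = (R/2)·√(C/L) = (18.3/2)·√(8.95 µF/1.96 mH) = 0.618.
The damped frequency ω_d = ω_n√(1−ζ²) = 5930 rad/s.

ω_d ≈ 5930 rad/s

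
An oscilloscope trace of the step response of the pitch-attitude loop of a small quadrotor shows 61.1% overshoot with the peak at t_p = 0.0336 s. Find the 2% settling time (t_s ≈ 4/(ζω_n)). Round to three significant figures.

ζ from %OS: ζ = |ln 0.611|/√(π²+ln²0.611) = 0.155.
From t_p = π/ω_d, ω_d = π/0.0336 = 93.5 rad/s, so ω_n = ω_d/√(1−ζ²) = 94.6 rad/s.
t_s ≈ 4/(ζω_n) = 4/(0.155·94.6) = 0.273 s.

t_s ≈ 0.273 s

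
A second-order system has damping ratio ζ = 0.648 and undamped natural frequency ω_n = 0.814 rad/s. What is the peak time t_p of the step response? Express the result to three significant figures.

t_p ≈ 5.07 s

The damped frequency is ω_d = ω_n√(1−ζ²) = 0.814·√(1−0.420) = 0.620 rad/s.
Peak time t_p = π/ω_d = π/0.620 = 5.07 s.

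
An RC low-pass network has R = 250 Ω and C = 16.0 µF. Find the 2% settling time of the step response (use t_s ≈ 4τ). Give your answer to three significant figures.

t_s ≈ 0.0160 s

τ = RC = 250 × 16.0 µF = 0.00400 s.
t_s ≈ 4τ = 0.0160 s.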